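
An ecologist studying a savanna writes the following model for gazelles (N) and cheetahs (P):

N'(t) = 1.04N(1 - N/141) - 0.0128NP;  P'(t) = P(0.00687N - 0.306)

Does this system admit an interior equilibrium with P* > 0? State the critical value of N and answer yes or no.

The predator equation gives dP/dt > 0 only when N > 0.306/0.00687 = 44.5.
Without the predator, N → K = 141. Since 141 > 44.5, the predator can invade and persist.

Threshold N = 44.5; K > 44.5, so yes, the predator persists.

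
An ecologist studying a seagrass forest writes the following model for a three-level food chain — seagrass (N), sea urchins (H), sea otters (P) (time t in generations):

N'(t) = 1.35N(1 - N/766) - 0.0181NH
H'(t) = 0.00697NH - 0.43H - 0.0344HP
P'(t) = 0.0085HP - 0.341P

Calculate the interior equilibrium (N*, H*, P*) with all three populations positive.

N* ≈ 354, H* ≈ 40.1, P* ≈ 59.2

From dP/dt = 0: 0.0085H* = 0.341, so H* = 40.1.
From dN/dt = 0: 1.35(1 - N*/766) = 0.0181·40.1, giving N* = 766·(1 - 0.538) = 354.
From dH/dt = 0: 0.00697·354 - 0.43 = 0.0344P*, so P* = 2.04/0.0344 = 59.2.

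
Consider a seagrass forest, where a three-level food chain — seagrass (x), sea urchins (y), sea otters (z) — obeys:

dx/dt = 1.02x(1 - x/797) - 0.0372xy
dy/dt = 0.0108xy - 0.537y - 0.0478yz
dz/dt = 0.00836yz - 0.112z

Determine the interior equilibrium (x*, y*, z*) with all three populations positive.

x* ≈ 408, y* ≈ 13.4, z* ≈ 80.9

From dz/dt = 0: 0.00836y* = 0.112, so y* = 13.4.
From dx/dt = 0: 1.02(1 - x*/797) = 0.0372·13.4, giving x* = 797·(1 - 0.489) = 408.
From dy/dt = 0: 0.0108·408 - 0.537 = 0.0478z*, so z* = 3.86/0.0478 = 80.9.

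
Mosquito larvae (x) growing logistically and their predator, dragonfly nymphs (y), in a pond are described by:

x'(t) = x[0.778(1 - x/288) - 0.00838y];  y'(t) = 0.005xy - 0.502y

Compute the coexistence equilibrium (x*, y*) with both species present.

x* ≈ 100, y* ≈ 60.5

From dy/dt = 0 with y > 0: 0.005x* = 0.502, so x* = 100.
Substitute into dx/dt = 0: 0.778(1 - 100/288) = 0.00838y*.
The bracket is 0.651, giving y* = 0.507/0.00838 = 60.5.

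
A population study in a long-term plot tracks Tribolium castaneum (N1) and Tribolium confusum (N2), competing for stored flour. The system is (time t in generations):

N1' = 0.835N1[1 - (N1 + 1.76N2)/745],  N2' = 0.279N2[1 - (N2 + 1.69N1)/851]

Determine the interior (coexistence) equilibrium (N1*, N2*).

N1* ≈ 381, N2* ≈ 207

Setting both brackets to zero gives the nullclines N1 + 1.76N2 = 745 and 1.69N1 + N2 = 851.
Substituting N2 = 851 - 1.69N1 into the first: N1(1 - 1.76·1.69) = 745 - 1.76·851.
So N1* = -753/-1.97 = 381, and then N2* = 851 - 1.69·381 = 207.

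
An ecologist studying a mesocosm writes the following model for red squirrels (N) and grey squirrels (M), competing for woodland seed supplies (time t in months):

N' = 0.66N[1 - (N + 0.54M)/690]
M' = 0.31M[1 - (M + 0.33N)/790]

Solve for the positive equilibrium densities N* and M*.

N* ≈ 321, M* ≈ 684

Setting both brackets to zero gives the nullclines N + 0.54M = 690 and 0.33N + M = 790.
Substituting M = 790 - 0.33N into the first: N(1 - 0.54·0.33) = 690 - 0.54·790.
So N* = 263/0.822 = 321, and then M* = 790 - 0.33·321 = 684.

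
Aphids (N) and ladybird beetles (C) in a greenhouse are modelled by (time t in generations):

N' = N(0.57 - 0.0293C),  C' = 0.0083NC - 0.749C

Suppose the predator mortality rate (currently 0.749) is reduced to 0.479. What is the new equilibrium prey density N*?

At the interior fixed point, setting dC/dt = 0 with C > 0 fixes N* = (predator death rate)/(NC coefficient) — independent of the other coefficients.
With the change, N* = 0.479/0.0083 = 57.7; it falls from 90.2.

N* ≈ 57.7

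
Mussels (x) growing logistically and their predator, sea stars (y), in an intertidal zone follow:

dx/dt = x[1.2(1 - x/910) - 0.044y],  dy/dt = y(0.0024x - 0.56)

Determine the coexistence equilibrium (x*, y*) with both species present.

From dy/dt = 0 with y > 0: 0.0024x* = 0.56, so x* = 233.
Substitute into dx/dt = 0: 1.2(1 - 233/910) = 0.044y*.
The bracket is 0.744, giving y* = 0.892/0.044 = 20.3.

x* ≈ 233, y* ≈ 20.3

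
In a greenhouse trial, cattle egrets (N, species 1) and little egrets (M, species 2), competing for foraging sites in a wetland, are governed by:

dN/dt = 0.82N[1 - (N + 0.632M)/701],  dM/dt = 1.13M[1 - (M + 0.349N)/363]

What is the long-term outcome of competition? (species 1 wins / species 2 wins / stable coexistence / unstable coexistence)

Compare the nullcline intercepts: K1/α12 = 701/0.632 = 1110 > K2 = 363; K2/α21 = 363/0.349 = 1040 > K1 = 701.
Since both inequalities hold, each species can invade when rare, so the interior equilibrium is stable.

stable coexistence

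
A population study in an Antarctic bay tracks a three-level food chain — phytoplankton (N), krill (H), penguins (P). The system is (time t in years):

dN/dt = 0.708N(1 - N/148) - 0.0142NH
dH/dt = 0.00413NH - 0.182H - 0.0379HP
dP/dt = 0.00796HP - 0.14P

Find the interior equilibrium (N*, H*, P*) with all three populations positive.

From dP/dt = 0: 0.00796H* = 0.14, so H* = 17.6.
From dN/dt = 0: 0.708(1 - N*/148) = 0.0142·17.6, giving N* = 148·(1 - 0.353) = 95.8.
From dH/dt = 0: 0.00413·95.8 - 0.182 = 0.0379P*, so P* = 0.214/0.0379 = 5.64.

N* ≈ 95.8, H* ≈ 17.6, P* ≈ 5.64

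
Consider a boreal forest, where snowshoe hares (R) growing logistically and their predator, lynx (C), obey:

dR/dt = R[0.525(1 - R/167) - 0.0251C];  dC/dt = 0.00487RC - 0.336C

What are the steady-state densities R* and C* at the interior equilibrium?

From dC/dt = 0 with C > 0: 0.00487R* = 0.336, so R* = 69.
Substitute into dR/dt = 0: 0.525(1 - 69/167) = 0.0251C*.
The bracket is 0.587, giving C* = 0.308/0.0251 = 12.3.

R* ≈ 69, C* ≈ 12.3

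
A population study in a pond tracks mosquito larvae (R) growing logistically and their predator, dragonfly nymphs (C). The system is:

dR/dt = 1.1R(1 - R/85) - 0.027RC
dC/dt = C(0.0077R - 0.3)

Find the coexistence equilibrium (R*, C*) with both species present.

From dC/dt = 0 with C > 0: 0.0077R* = 0.3, so R* = 39.
Substitute into dR/dt = 0: 1.1(1 - 39/85) = 0.027C*.
The bracket is 0.542, giving C* = 0.596/0.027 = 22.1.

R* ≈ 39, C* ≈ 22.1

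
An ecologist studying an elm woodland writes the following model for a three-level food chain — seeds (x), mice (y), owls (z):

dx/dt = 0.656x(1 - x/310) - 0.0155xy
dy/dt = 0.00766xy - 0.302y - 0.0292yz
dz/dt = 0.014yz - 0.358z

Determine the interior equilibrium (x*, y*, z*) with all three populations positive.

From dz/dt = 0: 0.014y* = 0.358, so y* = 25.6.
From dx/dt = 0: 0.656(1 - x*/310) = 0.0155·25.6, giving x* = 310·(1 - 0.604) = 123.
From dy/dt = 0: 0.00766·123 - 0.302 = 0.0292z*, so z* = 0.638/0.0292 = 21.8.

x* ≈ 123, y* ≈ 25.6, z* ≈ 21.8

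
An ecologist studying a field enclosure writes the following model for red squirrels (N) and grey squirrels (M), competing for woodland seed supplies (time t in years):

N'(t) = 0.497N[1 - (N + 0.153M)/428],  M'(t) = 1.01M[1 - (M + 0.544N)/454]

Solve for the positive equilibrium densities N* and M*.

N* ≈ 391, M* ≈ 241

Setting both brackets to zero gives the nullclines N + 0.153M = 428 and 0.544N + M = 454.
Substituting M = 454 - 0.544N into the first: N(1 - 0.153·0.544) = 428 - 0.153·454.
So N* = 359/0.917 = 391, and then M* = 454 - 0.544·391 = 241.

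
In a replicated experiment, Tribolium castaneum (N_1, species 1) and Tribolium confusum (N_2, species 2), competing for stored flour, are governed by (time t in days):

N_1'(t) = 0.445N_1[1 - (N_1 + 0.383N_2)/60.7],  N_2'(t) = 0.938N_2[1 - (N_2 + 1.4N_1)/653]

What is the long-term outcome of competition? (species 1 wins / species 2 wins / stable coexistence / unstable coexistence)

Compare the nullcline intercepts: K1/α12 = 60.7/0.383 = 158 < K2 = 653; K2/α21 = 653/1.4 = 466 > K1 = 60.7.
Since the inequalities point opposite ways, species 2 can invade but species 1 cannot.

species 2 excludes species 1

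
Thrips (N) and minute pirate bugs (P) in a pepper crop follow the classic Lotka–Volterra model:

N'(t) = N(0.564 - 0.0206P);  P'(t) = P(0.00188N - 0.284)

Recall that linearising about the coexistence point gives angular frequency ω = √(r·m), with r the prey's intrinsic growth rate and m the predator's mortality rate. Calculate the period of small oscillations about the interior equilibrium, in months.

T ≈ 15.7 months

Here r = 0.564 and m = 0.284, so r·m = 0.16.
ω = √0.16 = 0.4 per month, hence T = 2π/ω ≈ 15.7 months.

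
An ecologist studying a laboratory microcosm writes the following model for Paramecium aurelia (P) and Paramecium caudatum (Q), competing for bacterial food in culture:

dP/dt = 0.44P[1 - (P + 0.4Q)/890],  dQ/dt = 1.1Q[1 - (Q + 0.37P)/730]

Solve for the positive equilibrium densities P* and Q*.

Setting both brackets to zero gives the nullclines P + 0.4Q = 890 and 0.37P + Q = 730.
Substituting Q = 730 - 0.37P into the first: P(1 - 0.4·0.37) = 890 - 0.4·730.
So P* = 598/0.852 = 702, and then Q* = 730 - 0.37·702 = 470.

P* ≈ 702, Q* ≈ 470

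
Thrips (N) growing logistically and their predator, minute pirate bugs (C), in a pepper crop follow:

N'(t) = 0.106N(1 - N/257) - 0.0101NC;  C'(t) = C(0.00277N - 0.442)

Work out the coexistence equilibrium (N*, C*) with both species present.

N* ≈ 160, C* ≈ 3.98

From dC/dt = 0 with C > 0: 0.00277N* = 0.442, so N* = 160.
Substitute into dN/dt = 0: 0.106(1 - 160/257) = 0.0101C*.
The bracket is 0.379, giving C* = 0.0402/0.0101 = 3.98.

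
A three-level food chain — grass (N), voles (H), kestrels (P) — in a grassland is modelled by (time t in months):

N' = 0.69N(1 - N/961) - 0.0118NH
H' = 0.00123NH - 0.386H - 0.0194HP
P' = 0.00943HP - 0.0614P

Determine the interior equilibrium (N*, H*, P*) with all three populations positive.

From dP/dt = 0: 0.00943H* = 0.0614, so H* = 6.51.
From dN/dt = 0: 0.69(1 - N*/961) = 0.0118·6.51, giving N* = 961·(1 - 0.111) = 854.
From dH/dt = 0: 0.00123·854 - 0.386 = 0.0194P*, so P* = 0.664/0.0194 = 34.2.

N* ≈ 854, H* ≈ 6.51, P* ≈ 34.2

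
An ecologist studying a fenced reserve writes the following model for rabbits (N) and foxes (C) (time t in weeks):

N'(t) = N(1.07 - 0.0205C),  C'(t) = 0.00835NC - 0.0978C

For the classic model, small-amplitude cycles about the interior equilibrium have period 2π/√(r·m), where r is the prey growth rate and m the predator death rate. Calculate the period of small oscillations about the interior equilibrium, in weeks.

Here r = 1.07 and m = 0.0978, so r·m = 0.105.
ω = √0.105 = 0.323 per week, hence T = 2π/ω ≈ 19.4 weeks.

T ≈ 19.4 weeks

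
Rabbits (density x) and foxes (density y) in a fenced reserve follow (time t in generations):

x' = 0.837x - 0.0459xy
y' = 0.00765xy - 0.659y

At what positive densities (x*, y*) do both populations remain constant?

x* ≈ 86.1, y* ≈ 18.2

Set dy/dt = 0 with y > 0: 0.00765x - 0.659 = 0, so x* = 0.659/0.00765 = 86.1.
Set dx/dt = 0 with x > 0: 0.837 - 0.0459y = 0, so y* = 0.837/0.0459 = 18.2.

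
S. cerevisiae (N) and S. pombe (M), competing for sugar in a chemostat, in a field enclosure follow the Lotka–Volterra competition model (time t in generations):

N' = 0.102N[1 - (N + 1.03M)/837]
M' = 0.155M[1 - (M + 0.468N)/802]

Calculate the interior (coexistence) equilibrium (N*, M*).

Setting both brackets to zero gives the nullclines N + 1.03M = 837 and 0.468N + M = 802.
Substituting M = 802 - 0.468N into the first: N(1 - 1.03·0.468) = 837 - 1.03·802.
So N* = 10.9/0.518 = 21.1, and then M* = 802 - 0.468·21.1 = 792.

N* ≈ 21.1, M* ≈ 792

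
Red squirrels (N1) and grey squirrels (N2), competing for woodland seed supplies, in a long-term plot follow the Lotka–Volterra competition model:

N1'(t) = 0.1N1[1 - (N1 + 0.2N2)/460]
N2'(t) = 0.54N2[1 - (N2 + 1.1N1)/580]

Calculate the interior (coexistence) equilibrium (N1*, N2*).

N1* ≈ 441, N2* ≈ 94.9

Setting both brackets to zero gives the nullclines N1 + 0.2N2 = 460 and 1.1N1 + N2 = 580.
Substituting N2 = 580 - 1.1N1 into the first: N1(1 - 0.2·1.1) = 460 - 0.2·580.
So N1* = 344/0.78 = 441, and then N2* = 580 - 1.1·441 = 94.9.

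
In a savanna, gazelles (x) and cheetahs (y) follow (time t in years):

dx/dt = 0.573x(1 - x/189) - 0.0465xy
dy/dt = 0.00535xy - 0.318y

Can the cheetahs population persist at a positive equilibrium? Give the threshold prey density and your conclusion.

The predator equation gives dy/dt > 0 only when x > 0.318/0.00535 = 59.4.
Without the predator, x → K = 189. Since 189 > 59.4, the predator can invade and persist.

Threshold x = 59.4; K > 59.4, so yes, the predator persists.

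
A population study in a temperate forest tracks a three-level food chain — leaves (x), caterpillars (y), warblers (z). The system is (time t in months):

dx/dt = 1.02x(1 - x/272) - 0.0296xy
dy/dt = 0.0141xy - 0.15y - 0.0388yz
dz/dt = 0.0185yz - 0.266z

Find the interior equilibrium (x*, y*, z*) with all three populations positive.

x* ≈ 159, y* ≈ 14.4, z* ≈ 53.7

From dz/dt = 0: 0.0185y* = 0.266, so y* = 14.4.
From dx/dt = 0: 1.02(1 - x*/272) = 0.0296·14.4, giving x* = 272·(1 - 0.417) = 159.
From dy/dt = 0: 0.0141·159 - 0.15 = 0.0388z*, so z* = 2.08/0.0388 = 53.7.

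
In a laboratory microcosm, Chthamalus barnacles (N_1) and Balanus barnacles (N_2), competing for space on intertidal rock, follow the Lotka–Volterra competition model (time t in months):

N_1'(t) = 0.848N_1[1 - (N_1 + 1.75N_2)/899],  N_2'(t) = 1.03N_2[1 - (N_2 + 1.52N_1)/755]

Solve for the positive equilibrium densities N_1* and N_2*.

Setting both brackets to zero gives the nullclines N_1 + 1.75N_2 = 899 and 1.52N_1 + N_2 = 755.
Substituting N_2 = 755 - 1.52N_1 into the first: N_1(1 - 1.75·1.52) = 899 - 1.75·755.
So N_1* = -422/-1.66 = 254, and then N_2* = 755 - 1.52·254 = 368.

N_1* ≈ 254, N_2* ≈ 368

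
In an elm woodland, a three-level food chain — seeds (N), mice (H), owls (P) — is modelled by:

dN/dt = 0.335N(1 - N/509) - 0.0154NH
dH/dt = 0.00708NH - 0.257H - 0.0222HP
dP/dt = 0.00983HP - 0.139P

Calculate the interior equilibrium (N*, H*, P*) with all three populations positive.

N* ≈ 178, H* ≈ 14.1, P* ≈ 45.2

From dP/dt = 0: 0.00983H* = 0.139, so H* = 14.1.
From dN/dt = 0: 0.335(1 - N*/509) = 0.0154·14.1, giving N* = 509·(1 - 0.65) = 178.
From dH/dt = 0: 0.00708·178 - 0.257 = 0.0222P*, so P* = 1/0.0222 = 45.2.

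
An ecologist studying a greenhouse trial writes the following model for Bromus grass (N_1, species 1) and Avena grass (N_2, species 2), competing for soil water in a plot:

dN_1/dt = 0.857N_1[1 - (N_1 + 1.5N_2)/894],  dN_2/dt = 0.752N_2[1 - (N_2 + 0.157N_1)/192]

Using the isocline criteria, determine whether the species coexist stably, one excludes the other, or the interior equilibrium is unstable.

Compare the nullcline intercepts: K1/α12 = 894/1.5 = 596 > K2 = 192; K2/α21 = 192/0.157 = 1220 > K1 = 894.
Since both inequalities hold, each species can invade when rare, so the interior equilibrium is stable.

stable coexistence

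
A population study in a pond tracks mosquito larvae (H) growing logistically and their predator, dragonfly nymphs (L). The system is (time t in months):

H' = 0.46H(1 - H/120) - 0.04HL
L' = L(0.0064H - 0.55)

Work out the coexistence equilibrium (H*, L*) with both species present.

H* ≈ 85.9, L* ≈ 3.26

From dL/dt = 0 with L > 0: 0.0064H* = 0.55, so H* = 85.9.
Substitute into dH/dt = 0: 0.46(1 - 85.9/120) = 0.04L*.
The bracket is 0.284, giving L* = 0.131/0.04 = 3.26.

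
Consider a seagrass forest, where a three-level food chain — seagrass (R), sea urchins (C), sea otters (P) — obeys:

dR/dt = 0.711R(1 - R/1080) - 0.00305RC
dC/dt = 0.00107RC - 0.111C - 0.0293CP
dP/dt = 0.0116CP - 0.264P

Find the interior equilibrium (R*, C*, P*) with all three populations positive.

From dP/dt = 0: 0.0116C* = 0.264, so C* = 22.8.
From dR/dt = 0: 0.711(1 - R*/1080) = 0.00305·22.8, giving R* = 1080·(1 - 0.0976) = 975.
From dC/dt = 0: 0.00107·975 - 0.111 = 0.0293P*, so P* = 0.932/0.0293 = 31.8.

R* ≈ 975, C* ≈ 22.8, P* ≈ 31.8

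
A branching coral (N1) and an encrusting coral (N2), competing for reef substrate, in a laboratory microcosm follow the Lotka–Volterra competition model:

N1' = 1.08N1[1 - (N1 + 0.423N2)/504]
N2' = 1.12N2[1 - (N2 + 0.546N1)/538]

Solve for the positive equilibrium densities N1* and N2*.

Setting both brackets to zero gives the nullclines N1 + 0.423N2 = 504 and 0.546N1 + N2 = 538.
Substituting N2 = 538 - 0.546N1 into the first: N1(1 - 0.423·0.546) = 504 - 0.423·538.
So N1* = 276/0.769 = 359, and then N2* = 538 - 0.546·359 = 342.

N1* ≈ 359, N2* ≈ 342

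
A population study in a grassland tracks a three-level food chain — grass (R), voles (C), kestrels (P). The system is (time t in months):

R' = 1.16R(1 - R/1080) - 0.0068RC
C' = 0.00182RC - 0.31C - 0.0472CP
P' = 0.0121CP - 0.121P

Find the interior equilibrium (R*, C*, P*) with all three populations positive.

From dP/dt = 0: 0.0121C* = 0.121, so C* = 10.
From dR/dt = 0: 1.16(1 - R*/1080) = 0.0068·10, giving R* = 1080·(1 - 0.0586) = 1020.
From dC/dt = 0: 0.00182·1020 - 0.31 = 0.0472P*, so P* = 1.54/0.0472 = 32.6.

R* ≈ 1020, C* ≈ 10, P* ≈ 32.6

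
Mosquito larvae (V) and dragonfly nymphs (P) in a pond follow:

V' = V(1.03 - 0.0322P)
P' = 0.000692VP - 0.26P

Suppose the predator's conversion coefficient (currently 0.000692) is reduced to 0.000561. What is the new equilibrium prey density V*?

V* ≈ 463

At the interior fixed point, setting dP/dt = 0 with P > 0 fixes V* = (predator death rate)/(VP coefficient) — independent of the other coefficients.
With the change, V* = 0.26/0.000561 = 463; it rises from 376.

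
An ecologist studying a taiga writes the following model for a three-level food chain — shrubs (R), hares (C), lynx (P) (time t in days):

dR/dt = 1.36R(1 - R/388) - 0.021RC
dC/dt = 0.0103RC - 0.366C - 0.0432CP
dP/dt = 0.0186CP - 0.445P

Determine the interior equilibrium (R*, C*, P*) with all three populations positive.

From dP/dt = 0: 0.0186C* = 0.445, so C* = 23.9.
From dR/dt = 0: 1.36(1 - R*/388) = 0.021·23.9, giving R* = 388·(1 - 0.369) = 245.
From dC/dt = 0: 0.0103·245 - 0.366 = 0.0432P*, so P* = 2.15/0.0432 = 49.9.

R* ≈ 245, C* ≈ 23.9, P* ≈ 49.9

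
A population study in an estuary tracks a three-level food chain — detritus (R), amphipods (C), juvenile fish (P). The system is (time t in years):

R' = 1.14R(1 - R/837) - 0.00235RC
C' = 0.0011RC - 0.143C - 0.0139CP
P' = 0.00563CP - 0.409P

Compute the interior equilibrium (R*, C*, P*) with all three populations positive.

R* ≈ 712, C* ≈ 72.6, P* ≈ 46

From dP/dt = 0: 0.00563C* = 0.409, so C* = 72.6.
From dR/dt = 0: 1.14(1 - R*/837) = 0.00235·72.6, giving R* = 837·(1 - 0.15) = 712.
From dC/dt = 0: 0.0011·712 - 0.143 = 0.0139P*, so P* = 0.64/0.0139 = 46.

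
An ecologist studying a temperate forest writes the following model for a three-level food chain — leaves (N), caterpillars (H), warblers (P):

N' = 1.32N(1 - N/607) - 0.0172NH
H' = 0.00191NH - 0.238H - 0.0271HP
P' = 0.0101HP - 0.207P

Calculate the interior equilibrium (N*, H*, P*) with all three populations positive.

N* ≈ 445, H* ≈ 20.5, P* ≈ 22.6

From dP/dt = 0: 0.0101H* = 0.207, so H* = 20.5.
From dN/dt = 0: 1.32(1 - N*/607) = 0.0172·20.5, giving N* = 607·(1 - 0.267) = 445.
From dH/dt = 0: 0.00191·445 - 0.238 = 0.0271P*, so P* = 0.612/0.0271 = 22.6.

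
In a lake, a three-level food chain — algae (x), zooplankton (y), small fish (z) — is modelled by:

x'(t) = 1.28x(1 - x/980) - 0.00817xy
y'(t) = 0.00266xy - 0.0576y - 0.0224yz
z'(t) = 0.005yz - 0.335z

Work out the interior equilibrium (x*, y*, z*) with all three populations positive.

From dz/dt = 0: 0.005y* = 0.335, so y* = 67.
From dx/dt = 0: 1.28(1 - x*/980) = 0.00817·67, giving x* = 980·(1 - 0.428) = 561.
From dy/dt = 0: 0.00266·561 - 0.0576 = 0.0224z*, so z* = 1.43/0.0224 = 64.

x* ≈ 561, y* ≈ 67, z* ≈ 64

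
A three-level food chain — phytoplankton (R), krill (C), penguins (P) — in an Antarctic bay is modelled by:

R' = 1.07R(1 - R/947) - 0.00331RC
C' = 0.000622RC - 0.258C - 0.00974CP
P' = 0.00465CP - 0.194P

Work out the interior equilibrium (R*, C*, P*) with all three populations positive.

From dP/dt = 0: 0.00465C* = 0.194, so C* = 41.7.
From dR/dt = 0: 1.07(1 - R*/947) = 0.00331·41.7, giving R* = 947·(1 - 0.129) = 825.
From dC/dt = 0: 0.000622·825 - 0.258 = 0.00974P*, so P* = 0.255/0.00974 = 26.2.

R* ≈ 825, C* ≈ 41.7, P* ≈ 26.2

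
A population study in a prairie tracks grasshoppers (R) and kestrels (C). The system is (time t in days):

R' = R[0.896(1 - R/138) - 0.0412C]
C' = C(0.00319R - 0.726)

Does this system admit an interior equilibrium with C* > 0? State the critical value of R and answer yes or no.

Threshold R = 228; K < 228, so no, the predator goes extinct.

The predator equation gives dC/dt > 0 only when R > 0.726/0.00319 = 228.
Without the predator, R → K = 138. Since 138 < 228, the predator cannot invade.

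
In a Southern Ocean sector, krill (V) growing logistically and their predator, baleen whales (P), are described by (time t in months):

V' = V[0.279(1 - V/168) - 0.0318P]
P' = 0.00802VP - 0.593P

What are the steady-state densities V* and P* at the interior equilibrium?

V* ≈ 73.9, P* ≈ 4.91

From dP/dt = 0 with P > 0: 0.00802V* = 0.593, so V* = 73.9.
Substitute into dV/dt = 0: 0.279(1 - 73.9/168) = 0.0318P*.
The bracket is 0.56, giving P* = 0.156/0.0318 = 4.91.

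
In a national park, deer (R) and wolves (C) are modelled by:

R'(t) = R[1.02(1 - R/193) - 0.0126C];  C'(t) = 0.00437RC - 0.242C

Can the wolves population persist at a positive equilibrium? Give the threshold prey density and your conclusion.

Threshold R = 55.4; K > 55.4, so yes, the predator persists.

The predator equation gives dC/dt > 0 only when R > 0.242/0.00437 = 55.4.
Without the predator, R → K = 193. Since 193 > 55.4, the predator can invade and persist.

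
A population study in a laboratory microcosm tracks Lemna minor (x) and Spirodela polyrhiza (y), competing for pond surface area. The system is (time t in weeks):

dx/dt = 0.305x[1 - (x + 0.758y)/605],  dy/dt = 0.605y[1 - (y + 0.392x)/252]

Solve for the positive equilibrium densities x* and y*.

Setting both brackets to zero gives the nullclines x + 0.758y = 605 and 0.392x + y = 252.
Substituting y = 252 - 0.392x into the first: x(1 - 0.758·0.392) = 605 - 0.758·252.
So x* = 414/0.703 = 589, and then y* = 252 - 0.392·589 = 21.1.

x* ≈ 589, y* ≈ 21.1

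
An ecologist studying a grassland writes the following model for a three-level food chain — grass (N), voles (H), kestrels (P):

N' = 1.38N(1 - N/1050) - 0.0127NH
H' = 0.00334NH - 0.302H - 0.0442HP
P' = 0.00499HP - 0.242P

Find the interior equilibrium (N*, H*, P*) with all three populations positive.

From dP/dt = 0: 0.00499H* = 0.242, so H* = 48.5.
From dN/dt = 0: 1.38(1 - N*/1050) = 0.0127·48.5, giving N* = 1050·(1 - 0.446) = 581.
From dH/dt = 0: 0.00334·581 - 0.302 = 0.0442P*, so P* = 1.64/0.0442 = 37.1.

N* ≈ 581, H* ≈ 48.5, P* ≈ 37.1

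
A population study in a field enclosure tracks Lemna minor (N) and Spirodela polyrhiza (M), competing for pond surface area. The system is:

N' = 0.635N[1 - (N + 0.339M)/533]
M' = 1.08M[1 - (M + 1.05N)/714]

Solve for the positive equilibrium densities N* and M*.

Setting both brackets to zero gives the nullclines N + 0.339M = 533 and 1.05N + M = 714.
Substituting M = 714 - 1.05N into the first: N(1 - 0.339·1.05) = 533 - 0.339·714.
So N* = 291/0.644 = 452, and then M* = 714 - 1.05·452 = 240.

N* ≈ 452, M* ≈ 240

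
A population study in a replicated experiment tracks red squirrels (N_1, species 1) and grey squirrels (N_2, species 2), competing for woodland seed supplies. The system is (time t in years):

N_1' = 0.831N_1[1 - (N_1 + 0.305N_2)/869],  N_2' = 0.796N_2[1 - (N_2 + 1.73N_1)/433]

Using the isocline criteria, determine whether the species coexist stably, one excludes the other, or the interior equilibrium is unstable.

species 1 excludes species 2

Compare the nullcline intercepts: K1/α12 = 869/0.305 = 2850 > K2 = 433; K2/α21 = 433/1.73 = 250 < K1 = 869.
Since the inequalities point opposite ways, species 1 can invade but species 2 cannot.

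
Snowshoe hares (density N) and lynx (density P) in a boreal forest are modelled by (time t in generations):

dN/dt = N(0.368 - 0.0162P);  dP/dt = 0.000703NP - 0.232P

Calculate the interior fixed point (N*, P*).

Set dP/dt = 0 with P > 0: 0.000703N - 0.232 = 0, so N* = 0.232/0.000703 = 330.
Set dN/dt = 0 with N > 0: 0.368 - 0.0162P = 0, so P* = 0.368/0.0162 = 22.7.

N* ≈ 330, P* ≈ 22.7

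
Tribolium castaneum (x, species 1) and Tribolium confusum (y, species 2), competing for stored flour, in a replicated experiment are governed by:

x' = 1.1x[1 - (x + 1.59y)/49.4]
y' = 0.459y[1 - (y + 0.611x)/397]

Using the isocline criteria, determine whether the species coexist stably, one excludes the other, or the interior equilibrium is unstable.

Compare the nullcline intercepts: K1/α12 = 49.4/1.59 = 31.1 < K2 = 397; K2/α21 = 397/0.611 = 650 > K1 = 49.4.
Since the inequalities point opposite ways, species 2 can invade but species 1 cannot.

species 2 excludes species 1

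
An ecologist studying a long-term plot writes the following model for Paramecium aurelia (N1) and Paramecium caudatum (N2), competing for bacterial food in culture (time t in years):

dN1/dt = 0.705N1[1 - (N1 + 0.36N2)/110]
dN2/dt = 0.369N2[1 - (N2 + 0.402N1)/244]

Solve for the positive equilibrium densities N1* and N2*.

N1* ≈ 25.9, N2* ≈ 234

Setting both brackets to zero gives the nullclines N1 + 0.36N2 = 110 and 0.402N1 + N2 = 244.
Substituting N2 = 244 - 0.402N1 into the first: N1(1 - 0.36·0.402) = 110 - 0.36·244.
So N1* = 22.2/0.855 = 25.9, and then N2* = 244 - 0.402·25.9 = 234.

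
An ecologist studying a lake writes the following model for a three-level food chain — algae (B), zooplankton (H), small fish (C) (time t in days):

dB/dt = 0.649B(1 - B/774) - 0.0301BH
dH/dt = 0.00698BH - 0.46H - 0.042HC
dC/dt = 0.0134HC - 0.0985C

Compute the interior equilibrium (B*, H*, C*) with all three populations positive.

From dC/dt = 0: 0.0134H* = 0.0985, so H* = 7.35.
From dB/dt = 0: 0.649(1 - B*/774) = 0.0301·7.35, giving B* = 774·(1 - 0.341) = 510.
From dH/dt = 0: 0.00698·510 - 0.46 = 0.042C*, so C* = 3.1/0.042 = 73.8.

B* ≈ 510, H* ≈ 7.35, C* ≈ 73.8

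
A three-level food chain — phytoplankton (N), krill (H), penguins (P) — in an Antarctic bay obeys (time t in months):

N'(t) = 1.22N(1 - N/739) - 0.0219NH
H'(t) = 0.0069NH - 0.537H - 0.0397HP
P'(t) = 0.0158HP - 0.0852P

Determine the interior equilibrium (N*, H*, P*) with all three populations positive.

N* ≈ 667, H* ≈ 5.39, P* ≈ 102

From dP/dt = 0: 0.0158H* = 0.0852, so H* = 5.39.
From dN/dt = 0: 1.22(1 - N*/739) = 0.0219·5.39, giving N* = 739·(1 - 0.0968) = 667.
From dH/dt = 0: 0.0069·667 - 0.537 = 0.0397P*, so P* = 4.07/0.0397 = 102.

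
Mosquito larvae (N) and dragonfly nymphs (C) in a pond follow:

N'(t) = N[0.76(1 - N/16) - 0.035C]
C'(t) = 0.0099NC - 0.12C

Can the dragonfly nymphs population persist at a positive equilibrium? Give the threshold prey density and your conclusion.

The predator equation gives dC/dt > 0 only when N > 0.12/0.0099 = 12.1.
Without the predator, N → K = 16. Since 16 > 12.1, the predator can invade and persist.

Threshold N = 12.1; K > 12.1, so yes, the predator persists.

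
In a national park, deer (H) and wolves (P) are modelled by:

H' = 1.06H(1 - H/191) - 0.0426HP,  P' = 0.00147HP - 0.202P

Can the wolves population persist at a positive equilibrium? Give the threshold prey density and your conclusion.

Threshold H = 137; K > 137, so yes, the predator persists.

The predator equation gives dP/dt > 0 only when H > 0.202/0.00147 = 137.
Without the predator, H → K = 191. Since 191 > 137, the predator can invade and persist.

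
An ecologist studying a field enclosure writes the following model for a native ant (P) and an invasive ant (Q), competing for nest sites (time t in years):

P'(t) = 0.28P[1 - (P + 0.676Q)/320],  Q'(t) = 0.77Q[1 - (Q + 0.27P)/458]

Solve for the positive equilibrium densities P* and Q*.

P* ≈ 12.7, Q* ≈ 455

Setting both brackets to zero gives the nullclines P + 0.676Q = 320 and 0.27P + Q = 458.
Substituting Q = 458 - 0.27P into the first: P(1 - 0.676·0.27) = 320 - 0.676·458.
So P* = 10.4/0.817 = 12.7, and then Q* = 458 - 0.27·12.7 = 455.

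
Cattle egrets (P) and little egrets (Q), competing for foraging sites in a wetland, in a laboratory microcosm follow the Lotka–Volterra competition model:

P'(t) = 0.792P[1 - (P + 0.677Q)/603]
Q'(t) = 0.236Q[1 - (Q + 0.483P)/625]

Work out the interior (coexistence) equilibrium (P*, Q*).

Setting both brackets to zero gives the nullclines P + 0.677Q = 603 and 0.483P + Q = 625.
Substituting Q = 625 - 0.483P into the first: P(1 - 0.677·0.483) = 603 - 0.677·625.
So P* = 180/0.673 = 267, and then Q* = 625 - 0.483·267 = 496.

P* ≈ 267, Q* ≈ 496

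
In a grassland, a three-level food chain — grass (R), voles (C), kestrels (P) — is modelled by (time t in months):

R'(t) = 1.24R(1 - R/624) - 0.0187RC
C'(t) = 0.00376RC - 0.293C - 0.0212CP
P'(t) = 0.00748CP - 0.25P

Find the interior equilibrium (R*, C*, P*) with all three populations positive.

From dP/dt = 0: 0.00748C* = 0.25, so C* = 33.4.
From dR/dt = 0: 1.24(1 - R*/624) = 0.0187·33.4, giving R* = 624·(1 - 0.504) = 309.
From dC/dt = 0: 0.00376·309 - 0.293 = 0.0212P*, so P* = 0.871/0.0212 = 41.1.

R* ≈ 309, C* ≈ 33.4, P* ≈ 41.1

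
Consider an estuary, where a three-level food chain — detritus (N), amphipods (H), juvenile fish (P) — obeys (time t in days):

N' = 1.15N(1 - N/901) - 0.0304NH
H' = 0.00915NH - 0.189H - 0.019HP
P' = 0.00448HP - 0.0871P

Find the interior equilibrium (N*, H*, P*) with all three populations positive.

From dP/dt = 0: 0.00448H* = 0.0871, so H* = 19.4.
From dN/dt = 0: 1.15(1 - N*/901) = 0.0304·19.4, giving N* = 901·(1 - 0.514) = 438.
From dH/dt = 0: 0.00915·438 - 0.189 = 0.019P*, so P* = 3.82/0.019 = 201.

N* ≈ 438, H* ≈ 19.4, P* ≈ 201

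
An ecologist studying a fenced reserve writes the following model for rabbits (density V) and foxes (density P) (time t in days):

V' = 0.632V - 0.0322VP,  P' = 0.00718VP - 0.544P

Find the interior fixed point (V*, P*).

V* ≈ 75.8, P* ≈ 19.6

Set dP/dt = 0 with P > 0: 0.00718V - 0.544 = 0, so V* = 0.544/0.00718 = 75.8.
Set dV/dt = 0 with V > 0: 0.632 - 0.0322P = 0, so P* = 0.632/0.0322 = 19.6.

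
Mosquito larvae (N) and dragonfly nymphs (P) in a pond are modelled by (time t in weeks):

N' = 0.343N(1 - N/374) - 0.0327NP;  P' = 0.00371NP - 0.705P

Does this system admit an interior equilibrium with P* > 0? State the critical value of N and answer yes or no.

Threshold N = 190; K > 190, so yes, the predator persists.

The predator equation gives dP/dt > 0 only when N > 0.705/0.00371 = 190.
Without the predator, N → K = 374. Since 374 > 190, the predator can invade and persist.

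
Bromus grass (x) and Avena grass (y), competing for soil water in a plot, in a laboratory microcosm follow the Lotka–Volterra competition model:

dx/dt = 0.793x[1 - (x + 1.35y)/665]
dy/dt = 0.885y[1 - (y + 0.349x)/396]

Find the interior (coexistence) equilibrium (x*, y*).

x* ≈ 247, y* ≈ 310

Setting both brackets to zero gives the nullclines x + 1.35y = 665 and 0.349x + y = 396.
Substituting y = 396 - 0.349x into the first: x(1 - 1.35·0.349) = 665 - 1.35·396.
So x* = 130/0.529 = 247, and then y* = 396 - 0.349·247 = 310.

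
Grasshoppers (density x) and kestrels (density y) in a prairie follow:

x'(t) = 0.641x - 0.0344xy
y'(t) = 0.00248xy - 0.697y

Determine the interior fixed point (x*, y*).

Set dy/dt = 0 with y > 0: 0.00248x - 0.697 = 0, so x* = 0.697/0.00248 = 281.
Set dx/dt = 0 with x > 0: 0.641 - 0.0344y = 0, so y* = 0.641/0.0344 = 18.6.

x* ≈ 281, y* ≈ 18.6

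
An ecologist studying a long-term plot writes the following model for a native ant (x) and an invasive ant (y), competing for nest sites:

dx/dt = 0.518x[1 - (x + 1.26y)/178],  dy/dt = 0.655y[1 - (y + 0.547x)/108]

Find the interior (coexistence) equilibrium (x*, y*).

Setting both brackets to zero gives the nullclines x + 1.26y = 178 and 0.547x + y = 108.
Substituting y = 108 - 0.547x into the first: x(1 - 1.26·0.547) = 178 - 1.26·108.
So x* = 41.9/0.311 = 135, and then y* = 108 - 0.547·135 = 34.2.

x* ≈ 135, y* ≈ 34.2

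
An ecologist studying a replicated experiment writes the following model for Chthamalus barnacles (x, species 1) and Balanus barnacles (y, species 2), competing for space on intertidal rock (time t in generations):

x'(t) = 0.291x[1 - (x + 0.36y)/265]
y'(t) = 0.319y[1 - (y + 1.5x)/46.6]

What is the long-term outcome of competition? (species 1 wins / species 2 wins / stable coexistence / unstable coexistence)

species 1 excludes species 2

Compare the nullcline intercepts: K1/α12 = 265/0.36 = 736 > K2 = 46.6; K2/α21 = 46.6/1.5 = 31.1 < K1 = 265.
Since the inequalities point opposite ways, species 1 can invade but species 2 cannot.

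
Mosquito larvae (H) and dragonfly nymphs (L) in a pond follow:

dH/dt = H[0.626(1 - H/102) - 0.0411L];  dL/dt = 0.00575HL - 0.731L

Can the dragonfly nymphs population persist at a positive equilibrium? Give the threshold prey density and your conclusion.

The predator equation gives dL/dt > 0 only when H > 0.731/0.00575 = 127.
Without the predator, H → K = 102. Since 102 < 127, the predator cannot invade.

Threshold H = 127; K < 127, so no, the predator goes extinct.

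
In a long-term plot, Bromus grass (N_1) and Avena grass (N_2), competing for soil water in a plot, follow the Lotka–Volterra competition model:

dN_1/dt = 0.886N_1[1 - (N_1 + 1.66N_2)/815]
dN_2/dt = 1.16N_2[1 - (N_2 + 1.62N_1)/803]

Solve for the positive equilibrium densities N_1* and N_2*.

Setting both brackets to zero gives the nullclines N_1 + 1.66N_2 = 815 and 1.62N_1 + N_2 = 803.
Substituting N_2 = 803 - 1.62N_1 into the first: N_1(1 - 1.66·1.62) = 815 - 1.66·803.
So N_1* = -518/-1.69 = 307, and then N_2* = 803 - 1.62·307 = 306.

N_1* ≈ 307, N_2* ≈ 306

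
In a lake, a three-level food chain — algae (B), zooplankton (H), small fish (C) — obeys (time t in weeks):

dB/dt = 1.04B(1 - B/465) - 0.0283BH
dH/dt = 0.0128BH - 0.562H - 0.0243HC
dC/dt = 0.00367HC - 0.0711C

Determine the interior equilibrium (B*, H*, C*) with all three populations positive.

B* ≈ 220, H* ≈ 19.4, C* ≈ 92.7

From dC/dt = 0: 0.00367H* = 0.0711, so H* = 19.4.
From dB/dt = 0: 1.04(1 - B*/465) = 0.0283·19.4, giving B* = 465·(1 - 0.527) = 220.
From dH/dt = 0: 0.0128·220 - 0.562 = 0.0243C*, so C* = 2.25/0.0243 = 92.7.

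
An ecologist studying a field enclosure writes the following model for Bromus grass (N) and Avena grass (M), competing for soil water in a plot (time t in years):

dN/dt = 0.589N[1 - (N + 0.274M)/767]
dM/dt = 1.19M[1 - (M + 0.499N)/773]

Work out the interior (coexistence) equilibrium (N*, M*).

Setting both brackets to zero gives the nullclines N + 0.274M = 767 and 0.499N + M = 773.
Substituting M = 773 - 0.499N into the first: N(1 - 0.274·0.499) = 767 - 0.274·773.
So N* = 555/0.863 = 643, and then M* = 773 - 0.499·643 = 452.

N* ≈ 643, M* ≈ 452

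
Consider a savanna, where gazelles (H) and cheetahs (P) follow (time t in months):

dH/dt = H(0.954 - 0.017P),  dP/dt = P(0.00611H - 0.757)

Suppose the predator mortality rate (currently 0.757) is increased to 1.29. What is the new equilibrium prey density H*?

At the interior fixed point, setting dP/dt = 0 with P > 0 fixes H* = (predator death rate)/(HP coefficient) — independent of the other coefficients.
With the change, H* = 1.29/0.00611 = 211; it rises from 124.

H* ≈ 211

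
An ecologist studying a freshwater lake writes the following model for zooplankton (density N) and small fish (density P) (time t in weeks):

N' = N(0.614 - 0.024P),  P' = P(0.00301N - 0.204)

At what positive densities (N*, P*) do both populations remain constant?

Set dP/dt = 0 with P > 0: 0.00301N - 0.204 = 0, so N* = 0.204/0.00301 = 67.8.
Set dN/dt = 0 with N > 0: 0.614 - 0.024P = 0, so P* = 0.614/0.024 = 25.6.

N* ≈ 67.8, P* ≈ 25.6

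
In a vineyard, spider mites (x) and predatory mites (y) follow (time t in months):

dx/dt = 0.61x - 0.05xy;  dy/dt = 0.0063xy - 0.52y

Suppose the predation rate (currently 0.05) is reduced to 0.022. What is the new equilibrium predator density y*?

At the interior fixed point, setting dx/dt = 0 with x > 0 fixes y* = (prey growth rate)/(xy coefficient) — independent of the other coefficients.
With the change, y* = 0.61/0.022 = 27.7; it rises from 12.2.

y* ≈ 27.7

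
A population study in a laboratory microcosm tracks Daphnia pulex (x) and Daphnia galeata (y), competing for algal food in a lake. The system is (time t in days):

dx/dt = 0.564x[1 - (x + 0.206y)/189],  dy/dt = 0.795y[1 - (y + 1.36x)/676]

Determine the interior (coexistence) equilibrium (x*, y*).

x* ≈ 69.1, y* ≈ 582

Setting both brackets to zero gives the nullclines x + 0.206y = 189 and 1.36x + y = 676.
Substituting y = 676 - 1.36x into the first: x(1 - 0.206·1.36) = 189 - 0.206·676.
So x* = 49.7/0.72 = 69.1, and then y* = 676 - 1.36·69.1 = 582.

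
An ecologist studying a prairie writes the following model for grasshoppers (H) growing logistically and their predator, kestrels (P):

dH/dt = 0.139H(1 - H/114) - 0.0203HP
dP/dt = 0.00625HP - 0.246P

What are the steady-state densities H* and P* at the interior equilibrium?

From dP/dt = 0 with P > 0: 0.00625H* = 0.246, so H* = 39.4.
Substitute into dH/dt = 0: 0.139(1 - 39.4/114) = 0.0203P*.
The bracket is 0.655, giving P* = 0.091/0.0203 = 4.48.

H* ≈ 39.4, P* ≈ 4.48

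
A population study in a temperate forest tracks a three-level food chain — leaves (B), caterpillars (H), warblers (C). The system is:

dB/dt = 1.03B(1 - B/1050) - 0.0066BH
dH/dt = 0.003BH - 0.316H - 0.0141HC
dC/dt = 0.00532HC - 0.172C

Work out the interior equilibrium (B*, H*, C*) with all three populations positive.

From dC/dt = 0: 0.00532H* = 0.172, so H* = 32.3.
From dB/dt = 0: 1.03(1 - B*/1050) = 0.0066·32.3, giving B* = 1050·(1 - 0.207) = 832.
From dH/dt = 0: 0.003·832 - 0.316 = 0.0141C*, so C* = 2.18/0.0141 = 155.

B* ≈ 832, H* ≈ 32.3, C* ≈ 155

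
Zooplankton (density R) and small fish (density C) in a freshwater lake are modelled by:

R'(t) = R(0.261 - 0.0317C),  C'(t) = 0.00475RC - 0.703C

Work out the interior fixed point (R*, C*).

R* ≈ 148, C* ≈ 8.23

Set dC/dt = 0 with C > 0: 0.00475R - 0.703 = 0, so R* = 0.703/0.00475 = 148.
Set dR/dt = 0 with R > 0: 0.261 - 0.0317C = 0, so C* = 0.261/0.0317 = 8.23.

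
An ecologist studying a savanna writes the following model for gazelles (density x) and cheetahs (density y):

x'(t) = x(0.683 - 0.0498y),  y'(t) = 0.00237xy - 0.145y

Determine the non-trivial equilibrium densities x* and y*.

x* ≈ 61.2, y* ≈ 13.7

Set dy/dt = 0 with y > 0: 0.00237x - 0.145 = 0, so x* = 0.145/0.00237 = 61.2.
Set dx/dt = 0 with x > 0: 0.683 - 0.0498y = 0, so y* = 0.683/0.0498 = 13.7.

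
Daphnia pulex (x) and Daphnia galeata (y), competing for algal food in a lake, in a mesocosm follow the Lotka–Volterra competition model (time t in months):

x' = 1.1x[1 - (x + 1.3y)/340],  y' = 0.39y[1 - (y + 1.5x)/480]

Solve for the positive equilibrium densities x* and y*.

x* ≈ 299, y* ≈ 31.6

Setting both brackets to zero gives the nullclines x + 1.3y = 340 and 1.5x + y = 480.
Substituting y = 480 - 1.5x into the first: x(1 - 1.3·1.5) = 340 - 1.3·480.
So x* = -284/-0.95 = 299, and then y* = 480 - 1.5·299 = 31.6.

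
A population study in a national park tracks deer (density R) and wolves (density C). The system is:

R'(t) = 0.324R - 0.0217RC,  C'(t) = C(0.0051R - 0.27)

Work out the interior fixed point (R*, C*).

Set dC/dt = 0 with C > 0: 0.0051R - 0.27 = 0, so R* = 0.27/0.0051 = 52.9.
Set dR/dt = 0 with R > 0: 0.324 - 0.0217C = 0, so C* = 0.324/0.0217 = 14.9.

R* ≈ 52.9, C* ≈ 14.9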